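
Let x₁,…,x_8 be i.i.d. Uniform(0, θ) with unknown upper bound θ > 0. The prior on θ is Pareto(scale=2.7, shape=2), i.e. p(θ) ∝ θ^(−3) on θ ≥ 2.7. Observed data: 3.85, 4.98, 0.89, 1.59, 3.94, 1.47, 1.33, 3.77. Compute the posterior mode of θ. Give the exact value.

The Uniform(0, θ) likelihood is θ^(−n) for θ ≥ max(xᵢ), zero otherwise. Here max(xᵢ) = 4.98.
Posterior ∝ θ^(−3) · θ^(−8) = θ^(−11) on θ ≥ max(2.7, 4.98) = 4.98.
This density is strictly decreasing in θ, so the posterior mode lies at the lower boundary of the support.

θ̂_MAP = 4.98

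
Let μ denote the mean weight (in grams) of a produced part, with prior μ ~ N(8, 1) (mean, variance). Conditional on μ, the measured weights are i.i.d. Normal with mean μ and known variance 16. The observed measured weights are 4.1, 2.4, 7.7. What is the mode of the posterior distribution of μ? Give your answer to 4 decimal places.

μ̂_MAP = 7.4842

n = 3; x̄ = (4.1 + 2.4 + 7.7)/3 = 14.2/3 = 71/15 ≈ 4.7333.
For a Normal prior and Normal likelihood with known variance, the posterior is Normal; its mode equals its mean, the precision-weighted average.
Prior precision 1/σ₀² = 1/1 = 1; data precision n/σ² = 3/16 = 0.1875.
μ̂ = (1·8 + 0.1875·(71/15)) / (1 + 0.1875) = 8.8875/1.1875 = 711/95 ≈ 7.4842.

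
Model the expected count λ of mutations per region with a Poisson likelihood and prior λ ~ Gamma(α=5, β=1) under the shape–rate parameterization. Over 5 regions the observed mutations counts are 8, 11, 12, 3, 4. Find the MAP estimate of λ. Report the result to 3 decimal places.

Σxᵢ = 8+11+12+3+4 = 38, with n = 5.
Posterior ∝ λ^4e^(−1λ) · λ^38e^(−5λ) = λ^42e^(−6λ), i.e. Gamma(shape=43, rate=6).
The mode of a Gamma(a, b) with a ≥ 1 (shape–rate) is (a−1)/b = 42/6 ≈ 7.000.

λ̂_MAP = 7.000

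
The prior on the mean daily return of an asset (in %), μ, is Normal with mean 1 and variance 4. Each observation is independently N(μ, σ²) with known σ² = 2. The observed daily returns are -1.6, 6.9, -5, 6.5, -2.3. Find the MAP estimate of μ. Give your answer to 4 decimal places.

n = 5; x̄ = ((-1.6) + 6.9 + (-5) + 6.5 + (-2.3))/5 = 4.5/5 = 0.9.
For a Normal prior and Normal likelihood with known variance, the posterior is Normal; its mode equals its mean, the precision-weighted average.
Prior precision 1/σ₀² = 1/4 = 0.25; data precision n/σ² = 5/2 = 2.5.
μ̂ = (0.25·1 + 2.5·0.9) / (0.25 + 2.5) = 2.5/2.75 = 10/11 ≈ 0.9091.

μ̂_MAP = 0.9091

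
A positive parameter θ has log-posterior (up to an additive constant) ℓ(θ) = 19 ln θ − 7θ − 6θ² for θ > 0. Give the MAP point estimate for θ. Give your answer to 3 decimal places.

ℓ'(θ) = 19/θ − 7 − 12θ. Setting this to zero and multiplying by θ: 12θ² + 7θ − 19 = 0.
θ = (−7 + √(7² + 4·12·19)) / (2·12) = (−7 + √961) / 24 = (−7 + 31)/24 = 1.
ℓ''(θ) = −19/θ² − 12 < 0, confirming a maximum.

θ̂_MAP = 1.000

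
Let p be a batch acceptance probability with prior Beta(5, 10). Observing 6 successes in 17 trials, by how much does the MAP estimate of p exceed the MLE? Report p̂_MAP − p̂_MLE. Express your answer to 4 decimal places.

MAP − MLE = -0.0196

Posterior is Beta(11, 21); MAP = (11−1)/(32−2) = 10/30 ≈ 0.33333.
MLE ignores the prior: p̂_MLE = k/n = 6/17 ≈ 0.35294.
Difference = 10/30 − 6/17 = -1/51 ≈ -0.0196.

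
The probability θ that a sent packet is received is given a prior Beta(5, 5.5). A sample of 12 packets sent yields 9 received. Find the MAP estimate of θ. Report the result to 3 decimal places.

Prior: Beta(5, 5.5).
Data: 9 successes in 12 trials. The binomial likelihood contributes θ^9(1−θ)^3, so the posterior is Beta(5+9, 5.5+3) = Beta(14, 8.5).
For Beta(a, b) with a, b > 1 the mode is (a−1)/(a+b−2) = 13/20.5 ≈ 0.634.

θ̂_MAP = 0.634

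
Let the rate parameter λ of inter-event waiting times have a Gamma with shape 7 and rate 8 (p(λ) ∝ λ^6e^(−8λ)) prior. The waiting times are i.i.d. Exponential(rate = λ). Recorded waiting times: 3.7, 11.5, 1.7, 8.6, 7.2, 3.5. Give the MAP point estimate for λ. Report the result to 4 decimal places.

λ̂_MAP = 0.2715

The Exponential(rate=λ) likelihood is ∝ λ^n e^(−λΣtᵢ). Here n = 6 and Σtᵢ = 3.7 + 11.5 + 1.7 + 8.6 + 7.2 + 3.5 = 36.2.
Posterior ∝ λ^6e^(−8λ) · λ^6e^(−36.2λ) = λ^12e^(−44.2λ), i.e. Gamma(13, 44.2).
Mode = (a−1)/b = 12/44.2 ≈ 0.2715.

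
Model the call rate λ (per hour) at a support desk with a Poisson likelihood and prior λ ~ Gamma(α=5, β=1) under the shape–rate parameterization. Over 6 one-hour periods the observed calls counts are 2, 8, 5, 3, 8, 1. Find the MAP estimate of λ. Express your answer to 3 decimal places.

λ̂_MAP = 4.429

Σxᵢ = 2+8+5+3+8+1 = 27, with n = 6.
Posterior ∝ λ^4e^(−1λ) · λ^27e^(−6λ) = λ^31e^(−7λ), i.e. Gamma(shape=32, rate=7).
The mode of a Gamma(a, b) with a ≥ 1 (shape–rate) is (a−1)/b = 31/7 ≈ 4.429.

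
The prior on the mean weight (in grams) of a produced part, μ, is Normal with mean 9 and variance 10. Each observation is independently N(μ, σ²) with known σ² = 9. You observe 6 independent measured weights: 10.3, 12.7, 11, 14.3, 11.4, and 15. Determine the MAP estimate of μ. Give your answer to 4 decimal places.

n = 6; x̄ = (10.3 + 12.7 + 11 + 14.3 + 11.4 + 15)/6 = 74.7/6 = 12.45.
For a Normal prior and Normal likelihood with known variance, the posterior is Normal; its mode equals its mean, the precision-weighted average.
Prior precision 1/σ₀² = 1/10 = 0.1; data precision n/σ² = 6/9 = 2/3.
μ̂ = (0.1·9 + (2/3)·12.45) / (0.1 + 2/3) = 9.2/(23/30) = 12.0000.

μ̂_MAP = 12.0000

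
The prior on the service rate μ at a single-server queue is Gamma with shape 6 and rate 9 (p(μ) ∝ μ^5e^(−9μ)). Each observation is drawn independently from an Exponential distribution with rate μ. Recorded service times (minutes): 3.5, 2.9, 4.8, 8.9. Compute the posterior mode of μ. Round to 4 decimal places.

μ̂_MAP = 0.3093

The Exponential(rate=μ) likelihood is ∝ μ^n e^(−μΣtᵢ). Here n = 4 and Σtᵢ = 3.5 + 2.9 + 4.8 + 8.9 = 20.1.
Posterior ∝ μ^5e^(−9μ) · μ^4e^(−20.1μ) = μ^9e^(−29.1μ), i.e. Gamma(10, 29.1).
Mode = (a−1)/b = 9/29.1 ≈ 0.3093.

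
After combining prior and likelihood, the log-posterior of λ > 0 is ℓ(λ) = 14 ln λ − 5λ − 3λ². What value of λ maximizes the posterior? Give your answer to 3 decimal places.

ℓ'(λ) = 14/λ − 5 − 6λ. Setting this to zero and multiplying by λ: 6λ² + 5λ − 14 = 0.
λ = (−5 + √(5² + 4·6·14)) / (2·6) = (−5 + √361) / 12 = (−5 + 19)/12 = 7/6.
ℓ''(λ) = −14/λ² − 6 < 0, confirming a maximum.

λ̂_MAP = 1.167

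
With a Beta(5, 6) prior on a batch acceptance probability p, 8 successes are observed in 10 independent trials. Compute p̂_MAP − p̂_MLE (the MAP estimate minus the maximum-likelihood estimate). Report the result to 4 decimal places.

Posterior is Beta(13, 8); MAP = (13−1)/(21−2) = 12/19 ≈ 0.63158.
MLE ignores the prior: p̂_MLE = k/n = 8/10 ≈ 0.80000.
Difference = 12/19 − 8/10 = -16/95 ≈ -0.1684.

MAP − MLE = -0.1684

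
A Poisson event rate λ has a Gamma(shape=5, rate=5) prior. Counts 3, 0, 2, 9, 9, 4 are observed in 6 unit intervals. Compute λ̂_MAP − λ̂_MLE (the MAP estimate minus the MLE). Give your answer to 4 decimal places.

Σxᵢ = 27. Posterior is Gamma(32, 11); MAP = (32−1)/11 = 31/11 ≈ 2.81818.
MLE = x̄ = 27/6 ≈ 4.50000.
Difference = 31/11 − 27/6 = -37/22 ≈ -1.6818.

MAP − MLE = -1.6818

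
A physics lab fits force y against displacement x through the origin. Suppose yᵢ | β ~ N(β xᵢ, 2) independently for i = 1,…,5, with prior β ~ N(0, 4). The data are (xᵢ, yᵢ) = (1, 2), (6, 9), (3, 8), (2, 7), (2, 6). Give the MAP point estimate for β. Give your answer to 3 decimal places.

log p(β | y) = −Σ(yᵢ − βxᵢ)²/(2·2) − β²/(2·4) + const.
Setting the derivative to zero: Σxᵢ(yᵢ − βxᵢ)/2 − β/4 = 0, so β = Σxᵢyᵢ / (Σxᵢ² + σ²/τ²).
Σxᵢyᵢ = 1·2 + 6·9 + 3·8 + 2·7 + 2·6 = 106; Σxᵢ² = 54; σ²/τ² = 0.5.
β̂_MAP = 106 / (54 + 0.5) = 106/54.5 ≈ 1.945.

β̂_MAP = 1.945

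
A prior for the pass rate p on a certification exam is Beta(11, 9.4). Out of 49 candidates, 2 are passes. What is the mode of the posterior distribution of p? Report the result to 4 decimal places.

p̂_MAP = 0.1780

Prior: Beta(11, 9.4).
Data: 2 successes in 49 trials. The binomial likelihood contributes p^2(1−p)^47, so the posterior is Beta(11+2, 9.4+47) = Beta(13, 56.4).
For Beta(a, b) with a, b > 1 the mode is (a−1)/(a+b−2) = 12/67.4 ≈ 0.1780.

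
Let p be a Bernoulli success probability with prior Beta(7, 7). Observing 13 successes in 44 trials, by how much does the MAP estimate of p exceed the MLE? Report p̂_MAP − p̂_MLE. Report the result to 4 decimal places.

Posterior is Beta(20, 38); MAP = (20−1)/(58−2) = 19/56 ≈ 0.33929.
MLE ignores the prior: p̂_MLE = k/n = 13/44 ≈ 0.29545.
Difference = 19/56 − 13/44 = 27/616 ≈ 0.0438.

MAP − MLE = 0.0438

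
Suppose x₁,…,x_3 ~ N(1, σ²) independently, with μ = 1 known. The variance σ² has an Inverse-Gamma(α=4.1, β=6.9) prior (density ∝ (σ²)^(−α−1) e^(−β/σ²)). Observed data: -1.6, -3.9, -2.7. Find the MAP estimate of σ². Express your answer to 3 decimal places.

Sum of squared deviations about the known mean: SS = (-1.6−1)² + (-3.9−1)² + (-2.7−1)² = 44.46.
The Normal likelihood contributes (σ²)^(−n/2) exp(−SS/(2σ²)), so the posterior is Inverse-Gamma(α + n/2, β + SS/2) = Inverse-Gamma(5.6, 29.13).
The mode of Inverse-Gamma(a, b) is b/(a+1) = 29.13/6.6 ≈ 4.414.

σ̂²_MAP = 4.414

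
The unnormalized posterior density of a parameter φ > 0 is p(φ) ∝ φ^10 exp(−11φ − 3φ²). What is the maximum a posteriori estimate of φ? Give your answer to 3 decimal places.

ℓ'(φ) = 10/φ − 11 − 6φ. Setting this to zero and multiplying by φ: 6φ² + 11φ − 10 = 0.
φ = (−11 + √(11² + 4·6·10)) / (2·6) = (−11 + √361) / 12 = (−11 + 19)/12 = 2/3.
ℓ''(φ) = −10/φ² − 6 < 0, confirming a maximum.

φ̂_MAP = 0.667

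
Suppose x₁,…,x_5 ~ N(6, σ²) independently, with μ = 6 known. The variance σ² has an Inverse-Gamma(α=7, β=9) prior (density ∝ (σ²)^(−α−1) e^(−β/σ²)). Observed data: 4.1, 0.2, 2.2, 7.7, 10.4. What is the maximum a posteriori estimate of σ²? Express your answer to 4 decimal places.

Sum of squared deviations about the known mean: SS = (4.1−6)² + (0.2−6)² + (2.2−6)² + (7.7−6)² + (10.4−6)² = 73.94.
The Normal likelihood contributes (σ²)^(−n/2) exp(−SS/(2σ²)), so the posterior is Inverse-Gamma(α + n/2, β + SS/2) = Inverse-Gamma(9.5, 45.97).
The mode of Inverse-Gamma(a, b) is b/(a+1) = 45.97/10.5 ≈ 4.3781.

σ̂²_MAP = 4.3781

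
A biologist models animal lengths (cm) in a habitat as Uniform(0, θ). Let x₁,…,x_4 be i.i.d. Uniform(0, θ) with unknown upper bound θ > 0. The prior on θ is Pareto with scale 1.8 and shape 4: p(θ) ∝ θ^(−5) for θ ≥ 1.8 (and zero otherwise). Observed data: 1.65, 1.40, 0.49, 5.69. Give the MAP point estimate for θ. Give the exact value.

The Uniform(0, θ) likelihood is θ^(−n) for θ ≥ max(xᵢ), zero otherwise. Here max(xᵢ) = 5.69.
Posterior ∝ θ^(−5) · θ^(−4) = θ^(−9) on θ ≥ max(1.8, 5.69) = 5.69.
This density is strictly decreasing in θ, so the posterior mode lies at the lower boundary of the support.

θ̂_MAP = 5.69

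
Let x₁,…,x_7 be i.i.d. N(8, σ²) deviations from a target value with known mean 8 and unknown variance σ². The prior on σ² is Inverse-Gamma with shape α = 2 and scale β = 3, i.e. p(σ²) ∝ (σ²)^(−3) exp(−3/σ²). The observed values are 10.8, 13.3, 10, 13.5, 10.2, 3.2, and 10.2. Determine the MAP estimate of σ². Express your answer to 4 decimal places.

σ̂²_MAP = 8.3769

Sum of squared deviations about the known mean: SS = (10.8−8)² + (13.3−8)² + (10−8)² + (13.5−8)² + (10.2−8)² + (3.2−8)² + (10.2−8)² = 102.9.
The Normal likelihood contributes (σ²)^(−n/2) exp(−SS/(2σ²)), so the posterior is Inverse-Gamma(α + n/2, β + SS/2) = Inverse-Gamma(5.5, 54.45).
The mode of Inverse-Gamma(a, b) is b/(a+1) = 54.45/6.5 ≈ 8.3769.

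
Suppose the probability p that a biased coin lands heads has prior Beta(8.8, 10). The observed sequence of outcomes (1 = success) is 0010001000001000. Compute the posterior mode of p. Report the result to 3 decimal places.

p̂_MAP = 0.329

Prior: Beta(8.8, 10).
Data: 3 successes in 16 trials (from the sequence). The binomial likelihood contributes p^3(1−p)^13, so the posterior is Beta(8.8+3, 10+13) = Beta(11.8, 23).
For Beta(a, b) with a, b > 1 the mode is (a−1)/(a+b−2) = 10.8/32.8 ≈ 0.329.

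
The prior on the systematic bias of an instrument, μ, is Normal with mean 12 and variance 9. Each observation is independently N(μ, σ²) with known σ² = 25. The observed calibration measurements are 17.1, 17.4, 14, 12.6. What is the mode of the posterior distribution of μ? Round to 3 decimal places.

μ̂_MAP = 13.933

n = 4; x̄ = (17.1 + 17.4 + 14 + 12.6)/4 = 61.1/4 = 15.275.
For a Normal prior and Normal likelihood with known variance, the posterior is Normal; its mode equals its mean, the precision-weighted average.
Prior precision 1/σ₀² = 1/9; data precision n/σ² = 4/25 = 0.16.
μ̂ = ((1/9)·12 + 0.16·15.275) / (1/9 + 0.16) = (2833/750)/(61/225) = 8499/610 ≈ 13.933.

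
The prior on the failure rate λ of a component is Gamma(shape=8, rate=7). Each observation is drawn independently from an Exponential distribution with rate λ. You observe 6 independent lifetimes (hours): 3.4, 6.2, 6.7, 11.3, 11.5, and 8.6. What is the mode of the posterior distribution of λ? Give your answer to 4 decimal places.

λ̂_MAP = 0.2377

The Exponential(rate=λ) likelihood is ∝ λ^n e^(−λΣtᵢ). Here n = 6 and Σtᵢ = 3.4 + 6.2 + 6.7 + 11.3 + 11.5 + 8.6 = 47.7.
Posterior ∝ λ^7e^(−7λ) · λ^6e^(−47.7λ) = λ^13e^(−54.7λ), i.e. Gamma(14, 54.7).
Mode = (a−1)/b = 13/54.7 ≈ 0.2377.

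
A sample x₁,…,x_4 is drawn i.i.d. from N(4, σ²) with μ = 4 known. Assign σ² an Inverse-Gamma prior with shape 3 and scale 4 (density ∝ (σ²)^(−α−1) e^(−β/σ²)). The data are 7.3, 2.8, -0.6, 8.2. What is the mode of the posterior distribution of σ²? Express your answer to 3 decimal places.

σ̂²_MAP = 4.928

Sum of squared deviations about the known mean: SS = (7.3−4)² + (2.8−4)² + (-0.6−4)² + (8.2−4)² = 51.13.
The Normal likelihood contributes (σ²)^(−n/2) exp(−SS/(2σ²)), so the posterior is Inverse-Gamma(α + n/2, β + SS/2) = Inverse-Gamma(5, 29.565).
The mode of Inverse-Gamma(a, b) is b/(a+1) = 29.565/6 ≈ 4.928.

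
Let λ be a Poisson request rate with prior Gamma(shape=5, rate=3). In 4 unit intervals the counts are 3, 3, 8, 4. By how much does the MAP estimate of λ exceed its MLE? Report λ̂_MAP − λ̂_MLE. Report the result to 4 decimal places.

Σxᵢ = 18. Posterior is Gamma(23, 7); MAP = (23−1)/7 = 22/7 ≈ 3.14286.
MLE = x̄ = 18/4 ≈ 4.50000.
Difference = 22/7 − 18/4 = -19/14 ≈ -1.3571.

MAP − MLE = -1.3571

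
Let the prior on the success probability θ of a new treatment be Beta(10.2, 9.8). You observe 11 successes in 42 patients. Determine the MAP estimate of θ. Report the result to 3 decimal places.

θ̂_MAP = 0.337

Prior: Beta(10.2, 9.8).
Data: 11 successes in 42 trials. The binomial likelihood contributes θ^11(1−θ)^31, so the posterior is Beta(10.2+11, 9.8+31) = Beta(21.2, 40.8).
For Beta(a, b) with a, b > 1 the mode is (a−1)/(a+b−2) = 20.2/60 ≈ 0.337.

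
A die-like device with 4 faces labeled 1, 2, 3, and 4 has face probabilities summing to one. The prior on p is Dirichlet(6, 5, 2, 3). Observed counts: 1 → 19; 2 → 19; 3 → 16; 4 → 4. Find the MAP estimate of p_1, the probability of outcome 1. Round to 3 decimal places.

The posterior is Dirichlet(αᵢ + nᵢ) = Dirichlet(25, 24, 18, 7).
For a Dirichlet(a₁,…,a_K) with all aᵢ > 1, the mode has j-th component (aⱼ − 1)/(Σaᵢ − K).
Here Σaᵢ = 74 and K = 4, so p_1 = (25 − 1)/(74 − 4) = 24/70 ≈ 0.343.

MAP estimate: 0.343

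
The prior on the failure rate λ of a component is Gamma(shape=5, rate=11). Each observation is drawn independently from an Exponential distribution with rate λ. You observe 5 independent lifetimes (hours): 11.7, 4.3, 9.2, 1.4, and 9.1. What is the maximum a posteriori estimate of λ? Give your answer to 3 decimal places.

λ̂_MAP = 0.193

The Exponential(rate=λ) likelihood is ∝ λ^n e^(−λΣtᵢ). Here n = 5 and Σtᵢ = 11.7 + 4.3 + 9.2 + 1.4 + 9.1 = 35.7.
Posterior ∝ λ^4e^(−11λ) · λ^5e^(−35.7λ) = λ^9e^(−46.7λ), i.e. Gamma(10, 46.7).
Mode = (a−1)/b = 9/46.7 ≈ 0.193.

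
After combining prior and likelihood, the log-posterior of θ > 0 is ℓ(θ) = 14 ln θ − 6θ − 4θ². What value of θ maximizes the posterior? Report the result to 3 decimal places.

θ̂_MAP = 1.000

ℓ'(θ) = 14/θ − 6 − 8θ. Setting this to zero and multiplying by θ: 8θ² + 6θ − 14 = 0.
θ = (−6 + √(6² + 4·8·14)) / (2·8) = (−6 + √484) / 16 = (−6 + 22)/16 = 1.
ℓ''(θ) = −14/θ² − 8 < 0, confirming a maximum.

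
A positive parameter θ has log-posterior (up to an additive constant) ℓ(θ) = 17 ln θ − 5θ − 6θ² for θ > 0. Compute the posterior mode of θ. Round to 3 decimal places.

ℓ'(θ) = 17/θ − 5 − 12θ. Setting this to zero and multiplying by θ: 12θ² + 5θ − 17 = 0.
θ = (−5 + √(5² + 4·12·17)) / (2·12) = (−5 + √841) / 24 = (−5 + 29)/24 = 1.
ℓ''(θ) = −17/θ² − 12 < 0, confirming a maximum.

θ̂_MAP = 1.000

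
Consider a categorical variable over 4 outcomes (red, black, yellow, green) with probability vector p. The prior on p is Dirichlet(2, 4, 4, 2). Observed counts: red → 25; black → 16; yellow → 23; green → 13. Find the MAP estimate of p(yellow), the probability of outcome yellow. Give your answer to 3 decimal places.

MAP estimate of p(yellow) = 0.306

The posterior is Dirichlet(αᵢ + nᵢ) = Dirichlet(27, 20, 27, 15).
For a Dirichlet(a₁,…,a_K) with all aᵢ > 1, the mode has j-th component (aⱼ − 1)/(Σaᵢ − K).
Here Σaᵢ = 89 and K = 4, so p(yellow) = (27 − 1)/(89 − 4) = 26/85 ≈ 0.306.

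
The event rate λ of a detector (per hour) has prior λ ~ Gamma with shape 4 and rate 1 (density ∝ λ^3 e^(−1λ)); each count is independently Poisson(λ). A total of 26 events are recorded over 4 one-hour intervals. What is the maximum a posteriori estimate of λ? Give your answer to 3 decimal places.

Σxᵢ = 26, n = 4.
Posterior ∝ λ^3e^(−1λ) · λ^26e^(−4λ) = λ^29e^(−5λ), i.e. Gamma(shape=30, rate=5).
The mode of a Gamma(a, b) with a ≥ 1 (shape–rate) is (a−1)/b = 29/5 ≈ 5.800.

λ̂_MAP = 5.800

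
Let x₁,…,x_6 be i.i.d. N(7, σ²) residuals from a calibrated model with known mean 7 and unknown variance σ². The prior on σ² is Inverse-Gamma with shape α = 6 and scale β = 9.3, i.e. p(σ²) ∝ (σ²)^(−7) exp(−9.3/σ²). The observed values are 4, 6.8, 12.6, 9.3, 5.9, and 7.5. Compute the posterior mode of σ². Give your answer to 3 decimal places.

σ̂²_MAP = 3.288

Sum of squared deviations about the known mean: SS = (4−7)² + (6.8−7)² + (12.6−7)² + (9.3−7)² + (5.9−7)² + (7.5−7)² = 47.15.
The Normal likelihood contributes (σ²)^(−n/2) exp(−SS/(2σ²)), so the posterior is Inverse-Gamma(α + n/2, β + SS/2) = Inverse-Gamma(9, 32.875).
The mode of Inverse-Gamma(a, b) is b/(a+1) = 32.875/10 ≈ 3.288.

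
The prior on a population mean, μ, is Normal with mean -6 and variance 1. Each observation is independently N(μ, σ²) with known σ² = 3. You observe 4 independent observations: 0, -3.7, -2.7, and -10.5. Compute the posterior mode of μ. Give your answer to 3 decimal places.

n = 4; x̄ = (0 + (-3.7) + (-2.7) + (-10.5))/4 = -16.9/4 = -4.225.
For a Normal prior and Normal likelihood with known variance, the posterior is Normal; its mode equals its mean, the precision-weighted average.
Prior precision 1/σ₀² = 1/1 = 1; data precision n/σ² = 4/3.
μ̂ = (1·(-6) + (4/3)·(-4.225)) / (1 + 4/3) = (-349/30)/(7/3) = -349/70 ≈ -4.986.

μ̂_MAP = -4.986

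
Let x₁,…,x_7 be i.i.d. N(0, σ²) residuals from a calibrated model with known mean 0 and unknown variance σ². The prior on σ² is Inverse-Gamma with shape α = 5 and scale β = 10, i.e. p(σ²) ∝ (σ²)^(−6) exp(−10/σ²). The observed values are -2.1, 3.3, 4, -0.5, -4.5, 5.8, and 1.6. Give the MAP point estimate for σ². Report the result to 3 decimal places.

Sum of squared deviations about the known mean: SS = (-2.1−0)² + (3.3−0)² + (4−0)² + (-0.5−0)² + (-4.5−0)² + (5.8−0)² + (1.6−0)² = 88.
The Normal likelihood contributes (σ²)^(−n/2) exp(−SS/(2σ²)), so the posterior is Inverse-Gamma(α + n/2, β + SS/2) = Inverse-Gamma(8.5, 54).
The mode of Inverse-Gamma(a, b) is b/(a+1) = 54/9.5 ≈ 5.684.

σ̂²_MAP = 5.684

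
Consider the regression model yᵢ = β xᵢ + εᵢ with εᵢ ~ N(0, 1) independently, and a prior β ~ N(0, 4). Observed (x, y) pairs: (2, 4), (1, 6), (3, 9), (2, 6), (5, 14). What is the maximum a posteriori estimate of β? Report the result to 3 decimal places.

β̂_MAP = 2.844

log p(β | y) = −Σ(yᵢ − βxᵢ)²/(2·1) − β²/(2·4) + const.
Setting the derivative to zero: Σxᵢ(yᵢ − βxᵢ)/1 − β/4 = 0, so β = Σxᵢyᵢ / (Σxᵢ² + σ²/τ²).
Σxᵢyᵢ = 2·4 + 1·6 + 3·9 + 2·6 + 5·14 = 123; Σxᵢ² = 43; σ²/τ² = 0.25.
β̂_MAP = 123 / (43 + 0.25) = 123/43.25 ≈ 2.844.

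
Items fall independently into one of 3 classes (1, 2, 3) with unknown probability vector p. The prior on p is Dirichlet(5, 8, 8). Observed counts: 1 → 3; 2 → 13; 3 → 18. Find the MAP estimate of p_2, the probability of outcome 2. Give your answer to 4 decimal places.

MAP estimate: 0.3846

The posterior is Dirichlet(αᵢ + nᵢ) = Dirichlet(8, 21, 26).
For a Dirichlet(a₁,…,a_K) with all aᵢ > 1, the mode has j-th component (aⱼ − 1)/(Σaᵢ − K).
Here Σaᵢ = 55 and K = 3, so p_2 = (21 − 1)/(55 − 3) = 20/52 ≈ 0.3846.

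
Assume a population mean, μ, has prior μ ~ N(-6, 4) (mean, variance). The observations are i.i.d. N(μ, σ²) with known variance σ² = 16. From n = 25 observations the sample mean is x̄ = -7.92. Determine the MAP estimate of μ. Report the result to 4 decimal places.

μ̂_MAP = -7.6552

n = 25, x̄ = -7.92.
For a Normal prior and Normal likelihood with known variance, the posterior is Normal; its mode equals its mean, the precision-weighted average.
Prior precision 1/σ₀² = 1/4 = 0.25; data precision n/σ² = 25/16 = 1.5625.
μ̂ = (0.25·(-6) + 1.5625·(-7.92)) / (0.25 + 1.5625) = (-13.875)/1.8125 = -222/29 ≈ -7.6552.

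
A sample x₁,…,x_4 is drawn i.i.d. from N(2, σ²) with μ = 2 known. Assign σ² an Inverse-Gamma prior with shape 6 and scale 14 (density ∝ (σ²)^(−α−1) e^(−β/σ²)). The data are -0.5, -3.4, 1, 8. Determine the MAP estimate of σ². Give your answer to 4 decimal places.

σ̂²_MAP = 5.5783

Sum of squared deviations about the known mean: SS = (-0.5−2)² + (-3.4−2)² + (1−2)² + (8−2)² = 72.41.
The Normal likelihood contributes (σ²)^(−n/2) exp(−SS/(2σ²)), so the posterior is Inverse-Gamma(α + n/2, β + SS/2) = Inverse-Gamma(8, 50.205).
The mode of Inverse-Gamma(a, b) is b/(a+1) = 50.205/9 ≈ 5.5783.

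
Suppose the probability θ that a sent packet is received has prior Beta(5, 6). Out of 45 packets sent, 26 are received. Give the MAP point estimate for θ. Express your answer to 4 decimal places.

θ̂_MAP = 0.5556

Prior: Beta(5, 6).
Data: 26 successes in 45 trials. The binomial likelihood contributes θ^26(1−θ)^19, so the posterior is Beta(5+26, 6+19) = Beta(31, 25).
For Beta(a, b) with a, b > 1 the mode is (a−1)/(a+b−2) = 30/54 ≈ 0.5556.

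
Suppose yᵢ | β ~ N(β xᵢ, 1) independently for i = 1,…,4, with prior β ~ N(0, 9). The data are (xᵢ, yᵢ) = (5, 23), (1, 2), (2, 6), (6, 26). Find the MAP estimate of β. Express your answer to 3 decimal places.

log p(β | y) = −Σ(yᵢ − βxᵢ)²/(2·1) − β²/(2·9) + const.
Setting the derivative to zero: Σxᵢ(yᵢ − βxᵢ)/1 − β/9 = 0, so β = Σxᵢyᵢ / (Σxᵢ² + σ²/τ²).
Σxᵢyᵢ = 5·23 + 1·2 + 2·6 + 6·26 = 285; Σxᵢ² = 66; σ²/τ² = 1/9.
β̂_MAP = 285 / (66 + 1/9) = 285/(595/9) = 513/119 ≈ 4.311.

β̂_MAP = 4.311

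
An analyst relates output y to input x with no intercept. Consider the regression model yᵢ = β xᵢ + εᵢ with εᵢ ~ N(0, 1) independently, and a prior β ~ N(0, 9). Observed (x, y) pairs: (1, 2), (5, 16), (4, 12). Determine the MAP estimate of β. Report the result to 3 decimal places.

log p(β | y) = −Σ(yᵢ − βxᵢ)²/(2·1) − β²/(2·9) + const.
Setting the derivative to zero: Σxᵢ(yᵢ − βxᵢ)/1 − β/9 = 0, so β = Σxᵢyᵢ / (Σxᵢ² + σ²/τ²).
Σxᵢyᵢ = 1·2 + 5·16 + 4·12 = 130; Σxᵢ² = 42; σ²/τ² = 1/9.
β̂_MAP = 130 / (42 + 1/9) = 130/(379/9) = 1170/379 ≈ 3.087.

β̂_MAP = 3.087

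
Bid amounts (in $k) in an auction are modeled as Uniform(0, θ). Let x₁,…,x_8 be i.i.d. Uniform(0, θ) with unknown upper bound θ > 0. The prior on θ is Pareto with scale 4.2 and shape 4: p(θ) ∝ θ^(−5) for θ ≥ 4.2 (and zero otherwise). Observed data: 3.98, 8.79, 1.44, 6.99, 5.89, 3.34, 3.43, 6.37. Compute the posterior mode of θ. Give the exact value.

The Uniform(0, θ) likelihood is θ^(−n) for θ ≥ max(xᵢ), zero otherwise. Here max(xᵢ) = 8.79.
Posterior ∝ θ^(−5) · θ^(−8) = θ^(−13) on θ ≥ max(4.2, 8.79) = 8.79.
This density is strictly decreasing in θ, so the posterior mode lies at the lower boundary of the support.

θ̂_MAP = 8.79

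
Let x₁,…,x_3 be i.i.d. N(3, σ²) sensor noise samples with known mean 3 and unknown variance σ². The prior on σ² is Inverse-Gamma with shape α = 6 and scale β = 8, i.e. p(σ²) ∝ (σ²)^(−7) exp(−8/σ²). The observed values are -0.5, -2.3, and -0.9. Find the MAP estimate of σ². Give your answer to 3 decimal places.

σ̂²_MAP = 4.209

Sum of squared deviations about the known mean: SS = (-0.5−3)² + (-2.3−3)² + (-0.9−3)² = 55.55.
The Normal likelihood contributes (σ²)^(−n/2) exp(−SS/(2σ²)), so the posterior is Inverse-Gamma(α + n/2, β + SS/2) = Inverse-Gamma(7.5, 35.775).
The mode of Inverse-Gamma(a, b) is b/(a+1) = 35.775/8.5 ≈ 4.209.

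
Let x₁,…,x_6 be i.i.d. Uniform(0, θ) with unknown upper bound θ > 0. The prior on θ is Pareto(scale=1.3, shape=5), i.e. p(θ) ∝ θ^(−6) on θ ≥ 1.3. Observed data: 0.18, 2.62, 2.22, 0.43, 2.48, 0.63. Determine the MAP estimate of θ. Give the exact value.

θ̂_MAP = 2.62

The Uniform(0, θ) likelihood is θ^(−n) for θ ≥ max(xᵢ), zero otherwise. Here max(xᵢ) = 2.62.
Posterior ∝ θ^(−6) · θ^(−6) = θ^(−12) on θ ≥ max(1.3, 2.62) = 2.62.
This density is strictly decreasing in θ, so the posterior mode lies at the lower boundary of the support.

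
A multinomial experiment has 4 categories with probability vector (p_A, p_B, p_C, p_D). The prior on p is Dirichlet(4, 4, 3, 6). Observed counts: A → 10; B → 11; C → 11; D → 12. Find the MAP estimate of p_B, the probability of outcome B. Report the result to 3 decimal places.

MAP estimate of p_B = 0.246

The posterior is Dirichlet(αᵢ + nᵢ) = Dirichlet(14, 15, 14, 18).
For a Dirichlet(a₁,…,a_K) with all aᵢ > 1, the mode has j-th component (aⱼ − 1)/(Σaᵢ − K).
Here Σaᵢ = 61 and K = 4, so p_B = (15 − 1)/(61 − 4) = 14/57 ≈ 0.246.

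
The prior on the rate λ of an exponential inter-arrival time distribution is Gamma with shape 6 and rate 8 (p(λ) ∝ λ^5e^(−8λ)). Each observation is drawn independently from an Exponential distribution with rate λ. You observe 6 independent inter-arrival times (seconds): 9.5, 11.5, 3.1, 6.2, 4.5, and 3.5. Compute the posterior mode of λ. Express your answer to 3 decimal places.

λ̂_MAP = 0.238

The Exponential(rate=λ) likelihood is ∝ λ^n e^(−λΣtᵢ). Here n = 6 and Σtᵢ = 9.5 + 11.5 + 3.1 + 6.2 + 4.5 + 3.5 = 38.3.
Posterior ∝ λ^5e^(−8λ) · λ^6e^(−38.3λ) = λ^11e^(−46.3λ), i.e. Gamma(12, 46.3).
Mode = (a−1)/b = 11/46.3 ≈ 0.238.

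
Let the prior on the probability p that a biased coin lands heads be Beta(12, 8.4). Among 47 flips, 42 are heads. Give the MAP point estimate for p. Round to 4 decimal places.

Prior: Beta(12, 8.4).
Data: 42 successes in 47 trials. The binomial likelihood contributes p^42(1−p)^5, so the posterior is Beta(12+42, 8.4+5) = Beta(54, 13.4).
For Beta(a, b) with a, b > 1 the mode is (a−1)/(a+b−2) = 53/65.4 ≈ 0.8104.

p̂_MAP = 0.8104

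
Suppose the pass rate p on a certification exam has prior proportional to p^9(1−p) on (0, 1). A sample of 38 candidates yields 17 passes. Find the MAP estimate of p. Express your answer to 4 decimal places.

The prior density ∝ p^9(1−p)^1 is the kernel of Beta(10, 2).
Data: 17 successes in 38 trials. The binomial likelihood contributes p^17(1−p)^21, so the posterior is Beta(10+17, 2+21) = Beta(27, 23).
For Beta(a, b) with a, b > 1 the mode is (a−1)/(a+b−2) = 26/48 ≈ 0.5417.

p̂_MAP = 0.5417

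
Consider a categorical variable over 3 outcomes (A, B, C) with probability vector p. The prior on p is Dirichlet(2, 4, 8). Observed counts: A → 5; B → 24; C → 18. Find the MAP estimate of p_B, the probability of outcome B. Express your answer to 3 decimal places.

MAP estimate of p_B = 0.466

The posterior is Dirichlet(αᵢ + nᵢ) = Dirichlet(7, 28, 26).
For a Dirichlet(a₁,…,a_K) with all aᵢ > 1, the mode has j-th component (aⱼ − 1)/(Σaᵢ − K).
Here Σaᵢ = 61 and K = 3, so p_B = (28 − 1)/(61 − 3) = 27/58 ≈ 0.466.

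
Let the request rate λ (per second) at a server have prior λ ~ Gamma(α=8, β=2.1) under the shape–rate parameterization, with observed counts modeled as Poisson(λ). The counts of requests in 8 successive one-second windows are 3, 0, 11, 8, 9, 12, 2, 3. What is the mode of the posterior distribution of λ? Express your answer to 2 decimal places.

λ̂_MAP = 5.45

Σxᵢ = 3+0+11+8+9+12+2+3 = 48, with n = 8.
Posterior ∝ λ^7e^(−2.1λ) · λ^48e^(−8λ) = λ^55e^(−10.1λ), i.e. Gamma(shape=56, rate=10.1).
The mode of a Gamma(a, b) with a ≥ 1 (shape–rate) is (a−1)/b = 55/10.1 ≈ 5.45.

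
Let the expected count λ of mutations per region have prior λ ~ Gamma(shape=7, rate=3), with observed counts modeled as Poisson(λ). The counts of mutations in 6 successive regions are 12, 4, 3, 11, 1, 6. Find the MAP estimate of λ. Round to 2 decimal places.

λ̂_MAP = 4.78

Σxᵢ = 12+4+3+11+1+6 = 37, with n = 6.
Posterior ∝ λ^6e^(−3λ) · λ^37e^(−6λ) = λ^43e^(−9λ), i.e. Gamma(shape=44, rate=9).
The mode of a Gamma(a, b) with a ≥ 1 (shape–rate) is (a−1)/b = 43/9 ≈ 4.78.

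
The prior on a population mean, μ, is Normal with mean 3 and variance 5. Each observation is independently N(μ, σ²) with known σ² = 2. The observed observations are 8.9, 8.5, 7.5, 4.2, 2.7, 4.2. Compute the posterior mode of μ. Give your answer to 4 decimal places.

μ̂_MAP = 5.8125

n = 6; x̄ = (8.9 + 8.5 + 7.5 + 4.2 + 2.7 + 4.2)/6 = 36/6 = 6.
For a Normal prior and Normal likelihood with known variance, the posterior is Normal; its mode equals its mean, the precision-weighted average.
Prior precision 1/σ₀² = 1/5 = 0.2; data precision n/σ² = 6/2 = 3.
μ̂ = (0.2·3 + 3·6) / (0.2 + 3) = 18.6/3.2 = 5.8125.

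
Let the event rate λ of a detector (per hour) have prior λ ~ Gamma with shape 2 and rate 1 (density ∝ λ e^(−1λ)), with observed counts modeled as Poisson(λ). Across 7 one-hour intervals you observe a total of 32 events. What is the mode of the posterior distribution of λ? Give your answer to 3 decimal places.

λ̂_MAP = 4.125

Σxᵢ = 32, n = 7.
Posterior ∝ λe^(−1λ) · λ^32e^(−7λ) = λ^33e^(−8λ), i.e. Gamma(shape=34, rate=8).
The mode of a Gamma(a, b) with a ≥ 1 (shape–rate) is (a−1)/b = 33/8 ≈ 4.125.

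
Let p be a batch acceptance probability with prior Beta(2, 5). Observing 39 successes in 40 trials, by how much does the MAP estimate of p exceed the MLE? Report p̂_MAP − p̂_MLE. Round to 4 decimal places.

Posterior is Beta(41, 6); MAP = (41−1)/(47−2) = 40/45 ≈ 0.88889.
MLE ignores the prior: p̂_MLE = k/n = 39/40 ≈ 0.97500.
Difference = 40/45 − 39/40 = -31/360 ≈ -0.0861.

MAP − MLE = -0.0861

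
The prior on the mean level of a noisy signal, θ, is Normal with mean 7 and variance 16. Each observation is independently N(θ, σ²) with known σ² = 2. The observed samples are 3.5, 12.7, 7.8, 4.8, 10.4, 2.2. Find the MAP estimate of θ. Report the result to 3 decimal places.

n = 6; x̄ = (3.5 + 12.7 + 7.8 + 4.8 + 10.4 + 2.2)/6 = 41.4/6 = 6.9.
For a Normal prior and Normal likelihood with known variance, the posterior is Normal; its mode equals its mean, the precision-weighted average.
Prior precision 1/σ₀² = 1/16 = 0.0625; data precision n/σ² = 6/2 = 3.
θ̂ = (0.0625·7 + 3·6.9) / (0.0625 + 3) = 21.1375/3.0625 = 1691/245 ≈ 6.902.

θ̂_MAP = 6.902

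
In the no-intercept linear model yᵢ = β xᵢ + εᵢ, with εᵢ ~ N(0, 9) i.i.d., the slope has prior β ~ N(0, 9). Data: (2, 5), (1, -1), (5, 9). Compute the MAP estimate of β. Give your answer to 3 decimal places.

log p(β | y) = −Σ(yᵢ − βxᵢ)²/(2·9) − β²/(2·9) + const.
Setting the derivative to zero: Σxᵢ(yᵢ − βxᵢ)/9 − β/9 = 0, so β = Σxᵢyᵢ / (Σxᵢ² + σ²/τ²).
Σxᵢyᵢ = 2·5 + 1·(-1) + 5·9 = 54; Σxᵢ² = 30; σ²/τ² = 1.
β̂_MAP = 54 / (30 + 1) = 54/31 ≈ 1.742.

β̂_MAP = 1.742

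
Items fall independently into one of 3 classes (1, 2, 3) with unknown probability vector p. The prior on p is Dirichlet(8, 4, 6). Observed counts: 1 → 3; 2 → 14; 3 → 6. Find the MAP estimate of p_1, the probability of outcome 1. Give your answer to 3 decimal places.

MAP estimate: 0.263

The posterior is Dirichlet(αᵢ + nᵢ) = Dirichlet(11, 18, 12).
For a Dirichlet(a₁,…,a_K) with all aᵢ > 1, the mode has j-th component (aⱼ − 1)/(Σaᵢ − K).
Here Σaᵢ = 41 and K = 3, so p_1 = (11 − 1)/(41 − 3) = 10/38 ≈ 0.263.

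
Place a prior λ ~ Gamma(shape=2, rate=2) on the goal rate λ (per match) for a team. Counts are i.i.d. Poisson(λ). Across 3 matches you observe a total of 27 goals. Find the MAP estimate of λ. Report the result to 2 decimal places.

λ̂_MAP = 5.60

Σxᵢ = 27, n = 3.
Posterior ∝ λe^(−2λ) · λ^27e^(−3λ) = λ^28e^(−5λ), i.e. Gamma(shape=29, rate=5).
The mode of a Gamma(a, b) with a ≥ 1 (shape–rate) is (a−1)/b = 28/5 ≈ 5.60.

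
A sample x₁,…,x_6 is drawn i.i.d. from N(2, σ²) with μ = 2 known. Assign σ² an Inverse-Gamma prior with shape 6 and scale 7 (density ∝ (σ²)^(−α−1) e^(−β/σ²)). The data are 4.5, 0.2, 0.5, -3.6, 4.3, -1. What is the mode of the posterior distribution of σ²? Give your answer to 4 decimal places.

Sum of squared deviations about the known mean: SS = (4.5−2)² + (0.2−2)² + (0.5−2)² + (-3.6−2)² + (4.3−2)² + (-1−2)² = 57.39.
The Normal likelihood contributes (σ²)^(−n/2) exp(−SS/(2σ²)), so the posterior is Inverse-Gamma(α + n/2, β + SS/2) = Inverse-Gamma(9, 35.695).
The mode of Inverse-Gamma(a, b) is b/(a+1) = 35.695/10 ≈ 3.5695.

σ̂²_MAP = 3.5695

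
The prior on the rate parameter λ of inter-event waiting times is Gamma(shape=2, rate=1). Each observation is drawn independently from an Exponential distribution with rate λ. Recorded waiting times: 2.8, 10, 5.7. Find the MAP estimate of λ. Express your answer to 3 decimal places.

λ̂_MAP = 0.205

The Exponential(rate=λ) likelihood is ∝ λ^n e^(−λΣtᵢ). Here n = 3 and Σtᵢ = 2.8 + 10 + 5.7 = 18.5.
Posterior ∝ λe^(−1λ) · λ^3e^(−18.5λ) = λ^4e^(−19.5λ), i.e. Gamma(5, 19.5).
Mode = (a−1)/b = 4/19.5 ≈ 0.205.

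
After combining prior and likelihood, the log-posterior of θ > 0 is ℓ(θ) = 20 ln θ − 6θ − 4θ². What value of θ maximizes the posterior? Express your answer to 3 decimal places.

ℓ'(θ) = 20/θ − 6 − 8θ. Setting this to zero and multiplying by θ: 8θ² + 6θ − 20 = 0.
θ = (−6 + √(6² + 4·8·20)) / (2·8) = (−6 + √676) / 16 = (−6 + 26)/16 = 5/4.
ℓ''(θ) = −20/θ² − 8 < 0, confirming a maximum.

θ̂_MAP = 1.250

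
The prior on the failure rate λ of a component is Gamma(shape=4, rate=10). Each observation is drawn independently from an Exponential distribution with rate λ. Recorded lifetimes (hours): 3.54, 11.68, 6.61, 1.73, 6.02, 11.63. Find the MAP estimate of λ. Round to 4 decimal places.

The Exponential(rate=λ) likelihood is ∝ λ^n e^(−λΣtᵢ). Here n = 6 and Σtᵢ = 3.54 + 11.68 + 6.61 + 1.73 + 6.02 + 11.63 = 41.21.
Posterior ∝ λ^3e^(−10λ) · λ^6e^(−41.21λ) = λ^9e^(−51.21λ), i.e. Gamma(10, 51.21).
Mode = (a−1)/b = 9/51.21 ≈ 0.1757.

λ̂_MAP = 0.1757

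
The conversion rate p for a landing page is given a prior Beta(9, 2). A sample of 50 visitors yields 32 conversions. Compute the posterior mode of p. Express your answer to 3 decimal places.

Prior: Beta(9, 2).
Data: 32 successes in 50 trials. The binomial likelihood contributes p^32(1−p)^18, so the posterior is Beta(9+32, 2+18) = Beta(41, 20).
For Beta(a, b) with a, b > 1 the mode is (a−1)/(a+b−2) = 40/59 ≈ 0.678.

p̂_MAP = 0.678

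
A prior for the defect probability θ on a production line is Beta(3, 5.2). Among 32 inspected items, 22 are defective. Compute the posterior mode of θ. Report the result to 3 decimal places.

Prior: Beta(3, 5.2).
Data: 22 successes in 32 trials. The binomial likelihood contributes θ^22(1−θ)^10, so the posterior is Beta(3+22, 5.2+10) = Beta(25, 15.2).
For Beta(a, b) with a, b > 1 the mode is (a−1)/(a+b−2) = 24/38.2 ≈ 0.628.

θ̂_MAP = 0.628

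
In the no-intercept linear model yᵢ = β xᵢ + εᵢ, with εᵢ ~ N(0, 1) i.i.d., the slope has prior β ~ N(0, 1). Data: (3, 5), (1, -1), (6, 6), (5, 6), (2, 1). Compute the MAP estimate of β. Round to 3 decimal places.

log p(β | y) = −Σ(yᵢ − βxᵢ)²/(2·1) − β²/(2·1) + const.
Setting the derivative to zero: Σxᵢ(yᵢ − βxᵢ)/1 − β/1 = 0, so β = Σxᵢyᵢ / (Σxᵢ² + σ²/τ²).
Σxᵢyᵢ = 3·5 + 1·(-1) + 6·6 + 5·6 + 2·1 = 82; Σxᵢ² = 75; σ²/τ² = 1.
β̂_MAP = 82 / (75 + 1) = 82/76 ≈ 1.079.

β̂_MAP = 1.079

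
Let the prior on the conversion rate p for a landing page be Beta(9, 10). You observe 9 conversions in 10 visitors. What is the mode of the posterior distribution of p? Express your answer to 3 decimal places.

Prior: Beta(9, 10).
Data: 9 successes in 10 trials. The binomial likelihood contributes p^9(1−p)^1, so the posterior is Beta(9+9, 10+1) = Beta(18, 11).
For Beta(a, b) with a, b > 1 the mode is (a−1)/(a+b−2) = 17/27 ≈ 0.630.

p̂_MAP = 0.630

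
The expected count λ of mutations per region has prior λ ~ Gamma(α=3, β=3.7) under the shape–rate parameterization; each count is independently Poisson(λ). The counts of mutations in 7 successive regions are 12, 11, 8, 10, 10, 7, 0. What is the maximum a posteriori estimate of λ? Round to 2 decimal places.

λ̂_MAP = 5.61

Σxᵢ = 12+11+8+10+10+7+0 = 58, with n = 7.
Posterior ∝ λ^2e^(−3.7λ) · λ^58e^(−7λ) = λ^60e^(−10.7λ), i.e. Gamma(shape=61, rate=10.7).
The mode of a Gamma(a, b) with a ≥ 1 (shape–rate) is (a−1)/b = 60/10.7 ≈ 5.61.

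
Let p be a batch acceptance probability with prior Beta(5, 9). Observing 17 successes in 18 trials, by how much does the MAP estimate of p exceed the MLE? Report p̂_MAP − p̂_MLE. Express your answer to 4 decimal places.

MAP − MLE = -0.2444

Posterior is Beta(22, 10); MAP = (22−1)/(32−2) = 21/30 ≈ 0.70000.
MLE ignores the prior: p̂_MLE = k/n = 17/18 ≈ 0.94444.
Difference = 21/30 − 17/18 = -11/45 ≈ -0.2444.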